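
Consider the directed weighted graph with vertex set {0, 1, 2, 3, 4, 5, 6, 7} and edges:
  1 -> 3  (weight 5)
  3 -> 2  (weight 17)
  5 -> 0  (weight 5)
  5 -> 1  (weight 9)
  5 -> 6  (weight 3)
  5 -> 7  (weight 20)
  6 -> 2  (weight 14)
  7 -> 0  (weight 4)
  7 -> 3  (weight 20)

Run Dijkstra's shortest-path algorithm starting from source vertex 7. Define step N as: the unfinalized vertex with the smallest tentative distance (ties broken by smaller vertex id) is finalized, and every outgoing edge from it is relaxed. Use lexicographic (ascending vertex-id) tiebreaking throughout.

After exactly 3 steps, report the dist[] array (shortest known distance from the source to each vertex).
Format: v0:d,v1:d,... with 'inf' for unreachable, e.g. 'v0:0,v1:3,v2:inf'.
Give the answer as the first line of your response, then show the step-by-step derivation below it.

v0:4,v1:inf,v2:37,v3:20,v4:inf,v5:inf,v6:inf,v7:0

step 1: dist = v0:4,v1:inf,v2:inf,v3:20,v4:inf,v5:inf,v6:inf,v7:0
step 2: dist = v0:4,v1:inf,v2:inf,v3:20,v4:inf,v5:inf,v6:inf,v7:0
step 3: dist = v0:4,v1:inf,v2:37,v3:20,v4:inf,v5:inf,v6:inf,v7:0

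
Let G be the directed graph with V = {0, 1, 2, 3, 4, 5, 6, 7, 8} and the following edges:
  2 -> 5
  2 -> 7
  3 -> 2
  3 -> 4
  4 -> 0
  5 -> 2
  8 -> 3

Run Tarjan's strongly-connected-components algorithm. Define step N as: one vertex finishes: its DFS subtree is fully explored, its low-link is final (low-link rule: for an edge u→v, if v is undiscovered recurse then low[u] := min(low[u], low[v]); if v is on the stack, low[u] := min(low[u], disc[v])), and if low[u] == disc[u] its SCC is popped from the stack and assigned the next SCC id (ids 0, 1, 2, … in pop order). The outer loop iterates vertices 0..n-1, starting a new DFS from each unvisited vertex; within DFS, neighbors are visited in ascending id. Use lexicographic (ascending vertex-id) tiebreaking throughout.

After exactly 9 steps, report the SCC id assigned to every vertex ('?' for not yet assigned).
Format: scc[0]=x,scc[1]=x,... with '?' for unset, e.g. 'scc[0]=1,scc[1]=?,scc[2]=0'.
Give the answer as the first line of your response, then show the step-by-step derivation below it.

scc[0]=0,scc[1]=1,scc[2]=3,scc[3]=5,scc[4]=4,scc[5]=3,scc[6]=6,scc[7]=2,scc[8]=7

step 1: low=(low[0]=0,low[1]=?,low[2]=?,low[3]=?,low[4]=?,low[5]=?,low[6]=?,low[7]=?,low[8]=?); scc=(scc[0]=0,scc[1]=?,scc[2]=?,scc[3]=?,scc[4]=?,scc[5]=?,scc[6]=?,scc[7]=?,scc[8]=?)
step 2: low=(low[0]=0,low[1]=1,low[2]=?,low[3]=?,low[4]=?,low[5]=?,low[6]=?,low[7]=?,low[8]=?); scc=(scc[0]=0,scc[1]=1,scc[2]=?,scc[3]=?,scc[4]=?,scc[5]=?,scc[6]=?,scc[7]=?,scc[8]=?)
step 3: low=(low[0]=0,low[1]=1,low[2]=2,low[3]=?,low[4]=?,low[5]=2,low[6]=?,low[7]=?,low[8]=?); scc=(scc[0]=0,scc[1]=1,scc[2]=?,scc[3]=?,scc[4]=?,scc[5]=?,scc[6]=?,scc[7]=?,scc[8]=?)
step 4: low=(low[0]=0,low[1]=1,low[2]=2,low[3]=?,low[4]=?,low[5]=2,low[6]=?,low[7]=4,low[8]=?); scc=(scc[0]=0,scc[1]=1,scc[2]=?,scc[3]=?,scc[4]=?,scc[5]=?,scc[6]=?,scc[7]=2,scc[8]=?)
step 5: low=(low[0]=0,low[1]=1,low[2]=2,low[3]=?,low[4]=?,low[5]=2,low[6]=?,low[7]=4,low[8]=?); scc=(scc[0]=0,scc[1]=1,scc[2]=3,scc[3]=?,scc[4]=?,scc[5]=3,scc[6]=?,scc[7]=2,scc[8]=?)
step 6: low=(low[0]=0,low[1]=1,low[2]=2,low[3]=5,low[4]=6,low[5]=2,low[6]=?,low[7]=4,low[8]=?); scc=(scc[0]=0,scc[1]=1,scc[2]=3,scc[3]=?,scc[4]=4,scc[5]=3,scc[6]=?,scc[7]=2,scc[8]=?)
step 7: low=(low[0]=0,low[1]=1,low[2]=2,low[3]=5,low[4]=6,low[5]=2,low[6]=?,low[7]=4,low[8]=?); scc=(scc[0]=0,scc[1]=1,scc[2]=3,scc[3]=5,scc[4]=4,scc[5]=3,scc[6]=?,scc[7]=2,scc[8]=?)
step 8: low=(low[0]=0,low[1]=1,low[2]=2,low[3]=5,low[4]=6,low[5]=2,low[6]=7,low[7]=4,low[8]=?); scc=(scc[0]=0,scc[1]=1,scc[2]=3,scc[3]=5,scc[4]=4,scc[5]=3,scc[6]=6,scc[7]=2,scc[8]=?)
step 9: low=(low[0]=0,low[1]=1,low[2]=2,low[3]=5,low[4]=6,low[5]=2,low[6]=7,low[7]=4,low[8]=8); scc=(scc[0]=0,scc[1]=1,scc[2]=3,scc[3]=5,scc[4]=4,scc[5]=3,scc[6]=6,scc[7]=2,scc[8]=7)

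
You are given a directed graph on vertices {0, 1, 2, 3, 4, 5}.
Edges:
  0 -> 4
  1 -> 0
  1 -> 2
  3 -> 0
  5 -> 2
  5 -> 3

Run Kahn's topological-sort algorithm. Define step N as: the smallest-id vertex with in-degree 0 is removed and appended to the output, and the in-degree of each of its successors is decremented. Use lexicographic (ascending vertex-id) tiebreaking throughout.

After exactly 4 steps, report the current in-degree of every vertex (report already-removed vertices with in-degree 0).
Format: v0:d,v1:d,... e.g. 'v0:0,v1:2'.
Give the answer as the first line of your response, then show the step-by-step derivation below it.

v0:0,v1:0,v2:0,v3:0,v4:1,v5:0

step 1: output 1; order=[1]; indeg=(1,0,1,1,1,0)
step 2: output 5; order=[1,5]; indeg=(1,0,0,0,1,0)
step 3: output 2; order=[1,5,2]; indeg=(1,0,0,0,1,0)
step 4: output 3; order=[1,5,2,3]; indeg=(0,0,0,0,1,0)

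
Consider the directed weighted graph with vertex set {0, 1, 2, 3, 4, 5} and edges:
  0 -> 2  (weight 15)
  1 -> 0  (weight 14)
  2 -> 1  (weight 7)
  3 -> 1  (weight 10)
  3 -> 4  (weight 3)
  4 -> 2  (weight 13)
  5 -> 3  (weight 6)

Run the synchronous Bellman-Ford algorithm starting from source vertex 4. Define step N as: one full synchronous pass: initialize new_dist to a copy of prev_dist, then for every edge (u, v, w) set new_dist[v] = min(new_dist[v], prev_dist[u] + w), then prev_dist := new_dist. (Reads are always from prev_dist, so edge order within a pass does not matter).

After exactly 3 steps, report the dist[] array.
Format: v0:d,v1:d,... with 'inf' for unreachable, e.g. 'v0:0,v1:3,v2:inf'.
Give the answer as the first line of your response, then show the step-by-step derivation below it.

v0:34,v1:20,v2:13,v3:inf,v4:0,v5:inf

step 1: dist = v0:inf,v1:inf,v2:13,v3:inf,v4:0,v5:inf
step 2: dist = v0:inf,v1:20,v2:13,v3:inf,v4:0,v5:inf
step 3: dist = v0:34,v1:20,v2:13,v3:inf,v4:0,v5:inf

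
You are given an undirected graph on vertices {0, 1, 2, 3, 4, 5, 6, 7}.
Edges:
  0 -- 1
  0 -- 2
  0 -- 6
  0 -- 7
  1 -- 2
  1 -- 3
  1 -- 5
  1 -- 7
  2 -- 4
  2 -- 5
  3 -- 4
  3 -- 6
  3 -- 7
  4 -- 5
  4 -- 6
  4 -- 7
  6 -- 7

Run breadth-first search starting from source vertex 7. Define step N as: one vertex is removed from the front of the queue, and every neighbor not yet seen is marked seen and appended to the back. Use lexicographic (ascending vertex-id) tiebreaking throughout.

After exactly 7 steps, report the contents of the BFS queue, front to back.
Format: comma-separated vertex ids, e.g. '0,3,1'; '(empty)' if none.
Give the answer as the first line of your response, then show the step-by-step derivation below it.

5

step 1: dequeue 7; queue=[0,1,3,4,6]; order=7
step 2: dequeue 0; queue=[1,3,4,6,2]; order=7,0
step 3: dequeue 1; queue=[3,4,6,2,5]; order=7,0,1
step 4: dequeue 3; queue=[4,6,2,5]; order=7,0,1,3
step 5: dequeue 4; queue=[6,2,5]; order=7,0,1,3,4
step 6: dequeue 6; queue=[2,5]; order=7,0,1,3,4,6
step 7: dequeue 2; queue=[5]; order=7,0,1,3,4,6,2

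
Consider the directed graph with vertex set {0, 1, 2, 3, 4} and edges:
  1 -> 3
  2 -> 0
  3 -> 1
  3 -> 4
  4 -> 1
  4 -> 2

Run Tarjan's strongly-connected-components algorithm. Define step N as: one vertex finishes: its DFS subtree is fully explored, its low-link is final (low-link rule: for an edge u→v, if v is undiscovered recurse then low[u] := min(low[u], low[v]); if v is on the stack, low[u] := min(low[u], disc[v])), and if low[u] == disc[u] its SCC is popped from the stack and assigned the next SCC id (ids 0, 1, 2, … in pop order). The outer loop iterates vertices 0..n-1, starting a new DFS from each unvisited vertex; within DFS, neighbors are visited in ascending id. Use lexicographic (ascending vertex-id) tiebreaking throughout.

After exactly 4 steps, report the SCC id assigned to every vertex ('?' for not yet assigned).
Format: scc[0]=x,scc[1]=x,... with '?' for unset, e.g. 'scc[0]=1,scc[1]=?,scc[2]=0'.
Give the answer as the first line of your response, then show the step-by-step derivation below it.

scc[0]=0,scc[1]=?,scc[2]=1,scc[3]=?,scc[4]=?

step 1: low=(low[0]=0,low[1]=?,low[2]=?,low[3]=?,low[4]=?); scc=(scc[0]=0,scc[1]=?,scc[2]=?,scc[3]=?,scc[4]=?)
step 2: low=(low[0]=0,low[1]=1,low[2]=4,low[3]=1,low[4]=1); scc=(scc[0]=0,scc[1]=?,scc[2]=1,scc[3]=?,scc[4]=?)
step 3: low=(low[0]=0,low[1]=1,low[2]=4,low[3]=1,low[4]=1); scc=(scc[0]=0,scc[1]=?,scc[2]=1,scc[3]=?,scc[4]=?)
step 4: low=(low[0]=0,low[1]=1,low[2]=4,low[3]=1,low[4]=1); scc=(scc[0]=0,scc[1]=?,scc[2]=1,scc[3]=?,scc[4]=?)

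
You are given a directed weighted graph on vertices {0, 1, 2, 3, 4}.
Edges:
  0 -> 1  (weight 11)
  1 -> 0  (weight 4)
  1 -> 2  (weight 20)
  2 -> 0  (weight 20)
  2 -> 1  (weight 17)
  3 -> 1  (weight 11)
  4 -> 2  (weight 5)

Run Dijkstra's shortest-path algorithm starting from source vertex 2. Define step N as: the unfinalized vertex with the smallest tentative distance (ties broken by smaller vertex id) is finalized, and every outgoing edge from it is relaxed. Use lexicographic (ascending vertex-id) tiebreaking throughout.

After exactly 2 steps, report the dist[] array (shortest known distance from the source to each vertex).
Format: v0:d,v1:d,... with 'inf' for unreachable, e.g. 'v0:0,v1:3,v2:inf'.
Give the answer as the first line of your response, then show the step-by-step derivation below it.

v0:20,v1:17,v2:0,v3:inf,v4:inf

step 1: dist = v0:20,v1:17,v2:0,v3:inf,v4:inf
step 2: dist = v0:20,v1:17,v2:0,v3:inf,v4:inf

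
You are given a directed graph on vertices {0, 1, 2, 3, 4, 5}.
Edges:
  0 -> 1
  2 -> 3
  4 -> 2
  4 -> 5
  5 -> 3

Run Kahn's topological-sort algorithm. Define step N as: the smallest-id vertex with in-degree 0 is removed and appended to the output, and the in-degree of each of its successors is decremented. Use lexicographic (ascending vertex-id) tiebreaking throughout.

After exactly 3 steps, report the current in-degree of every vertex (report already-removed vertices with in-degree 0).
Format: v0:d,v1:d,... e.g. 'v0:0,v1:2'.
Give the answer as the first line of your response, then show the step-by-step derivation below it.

v0:0,v1:0,v2:0,v3:2,v4:0,v5:0

step 1: output 0; order=[0]; indeg=(0,0,1,2,0,1)
step 2: output 1; order=[0,1]; indeg=(0,0,1,2,0,1)
step 3: output 4; order=[0,1,4]; indeg=(0,0,0,2,0,0)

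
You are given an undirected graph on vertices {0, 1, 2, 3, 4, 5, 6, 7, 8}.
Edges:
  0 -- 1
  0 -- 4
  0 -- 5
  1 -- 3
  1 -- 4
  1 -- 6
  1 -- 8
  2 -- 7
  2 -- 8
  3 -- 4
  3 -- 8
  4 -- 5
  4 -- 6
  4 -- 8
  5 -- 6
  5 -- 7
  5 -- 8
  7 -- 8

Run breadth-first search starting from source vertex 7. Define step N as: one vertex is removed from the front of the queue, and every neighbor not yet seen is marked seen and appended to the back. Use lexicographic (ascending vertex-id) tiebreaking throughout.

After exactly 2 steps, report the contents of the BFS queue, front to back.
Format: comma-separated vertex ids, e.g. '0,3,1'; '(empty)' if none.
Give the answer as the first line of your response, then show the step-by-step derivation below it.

5,8

step 1: dequeue 7; queue=[2,5,8]; order=7
step 2: dequeue 2; queue=[5,8]; order=7,2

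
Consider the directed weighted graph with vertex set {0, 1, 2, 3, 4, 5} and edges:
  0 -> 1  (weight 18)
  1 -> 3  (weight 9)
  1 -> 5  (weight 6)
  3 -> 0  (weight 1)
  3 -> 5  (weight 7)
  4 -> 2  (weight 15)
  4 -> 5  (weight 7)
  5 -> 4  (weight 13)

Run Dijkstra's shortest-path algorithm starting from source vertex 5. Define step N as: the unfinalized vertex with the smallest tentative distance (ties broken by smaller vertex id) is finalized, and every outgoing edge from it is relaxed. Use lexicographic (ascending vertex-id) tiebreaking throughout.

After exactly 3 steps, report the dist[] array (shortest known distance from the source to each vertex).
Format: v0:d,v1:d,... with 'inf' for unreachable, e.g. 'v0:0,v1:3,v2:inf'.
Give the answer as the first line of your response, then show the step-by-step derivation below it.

v0:inf,v1:inf,v2:28,v3:inf,v4:13,v5:0

step 1: dist = v0:inf,v1:inf,v2:inf,v3:inf,v4:13,v5:0
step 2: dist = v0:inf,v1:inf,v2:28,v3:inf,v4:13,v5:0
step 3: dist = v0:inf,v1:inf,v2:28,v3:inf,v4:13,v5:0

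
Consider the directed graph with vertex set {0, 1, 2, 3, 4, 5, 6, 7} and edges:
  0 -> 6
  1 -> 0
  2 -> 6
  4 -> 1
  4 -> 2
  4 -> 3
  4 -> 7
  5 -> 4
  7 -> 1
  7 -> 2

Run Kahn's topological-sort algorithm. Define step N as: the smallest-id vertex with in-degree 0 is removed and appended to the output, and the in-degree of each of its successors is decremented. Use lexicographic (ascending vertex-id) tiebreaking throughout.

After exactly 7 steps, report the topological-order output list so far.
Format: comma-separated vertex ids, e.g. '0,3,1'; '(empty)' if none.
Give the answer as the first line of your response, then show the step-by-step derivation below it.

5,4,3,7,1,0,2

step 1: output 5; order=[5]; indeg=(1,2,2,1,0,0,2,1)
step 2: output 4; order=[5,4]; indeg=(1,1,1,0,0,0,2,0)
step 3: output 3; order=[5,4,3]; indeg=(1,1,1,0,0,0,2,0)
step 4: output 7; order=[5,4,3,7]; indeg=(1,0,0,0,0,0,2,0)
step 5: output 1; order=[5,4,3,7,1]; indeg=(0,0,0,0,0,0,2,0)
step 6: output 0; order=[5,4,3,7,1,0]; indeg=(0,0,0,0,0,0,1,0)
step 7: output 2; order=[5,4,3,7,1,0,2]; indeg=(0,0,0,0,0,0,0,0)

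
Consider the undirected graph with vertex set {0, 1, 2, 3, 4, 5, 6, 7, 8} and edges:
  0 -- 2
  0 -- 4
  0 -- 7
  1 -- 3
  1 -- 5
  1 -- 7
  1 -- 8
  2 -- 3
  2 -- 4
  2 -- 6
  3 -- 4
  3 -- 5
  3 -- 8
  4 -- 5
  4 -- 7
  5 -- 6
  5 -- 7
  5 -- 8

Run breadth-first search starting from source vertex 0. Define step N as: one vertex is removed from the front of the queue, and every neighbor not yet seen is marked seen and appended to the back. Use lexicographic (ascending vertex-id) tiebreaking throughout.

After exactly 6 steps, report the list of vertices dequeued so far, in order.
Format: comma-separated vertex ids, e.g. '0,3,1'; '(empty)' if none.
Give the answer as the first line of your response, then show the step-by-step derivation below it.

0,2,4,7,3,6

step 1: dequeue 0; queue=[2,4,7]; order=0
step 2: dequeue 2; queue=[4,7,3,6]; order=0,2
step 3: dequeue 4; queue=[7,3,6,5]; order=0,2,4
step 4: dequeue 7; queue=[3,6,5,1]; order=0,2,4,7
step 5: dequeue 3; queue=[6,5,1,8]; order=0,2,4,7,3
step 6: dequeue 6; queue=[5,1,8]; order=0,2,4,7,3,6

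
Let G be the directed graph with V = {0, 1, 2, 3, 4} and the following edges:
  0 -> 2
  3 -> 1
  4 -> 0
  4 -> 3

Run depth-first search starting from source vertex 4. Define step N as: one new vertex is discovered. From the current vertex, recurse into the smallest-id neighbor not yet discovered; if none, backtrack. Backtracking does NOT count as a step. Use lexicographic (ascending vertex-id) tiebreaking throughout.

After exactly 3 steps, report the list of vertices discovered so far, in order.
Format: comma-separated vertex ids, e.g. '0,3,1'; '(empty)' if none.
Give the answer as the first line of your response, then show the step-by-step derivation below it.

4,0,2

step 1: discover 4; path=4; order=4
step 2: discover 0; path=4>0; order=4,0
step 3: discover 2; path=4>0>2; order=4,0,2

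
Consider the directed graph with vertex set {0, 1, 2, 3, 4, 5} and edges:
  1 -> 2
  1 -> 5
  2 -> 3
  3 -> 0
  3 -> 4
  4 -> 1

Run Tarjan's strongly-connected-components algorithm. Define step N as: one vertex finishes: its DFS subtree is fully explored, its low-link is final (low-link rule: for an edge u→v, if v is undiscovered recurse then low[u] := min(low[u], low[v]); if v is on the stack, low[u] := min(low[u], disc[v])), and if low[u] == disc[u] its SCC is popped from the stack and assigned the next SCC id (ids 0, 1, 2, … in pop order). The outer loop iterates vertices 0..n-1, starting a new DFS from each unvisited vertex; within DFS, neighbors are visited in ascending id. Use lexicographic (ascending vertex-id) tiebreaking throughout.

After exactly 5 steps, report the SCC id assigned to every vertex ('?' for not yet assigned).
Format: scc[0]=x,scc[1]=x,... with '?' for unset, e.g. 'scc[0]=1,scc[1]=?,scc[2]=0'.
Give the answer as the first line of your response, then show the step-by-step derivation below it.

scc[0]=0,scc[1]=?,scc[2]=?,scc[3]=?,scc[4]=?,scc[5]=1

step 1: low=(low[0]=0,low[1]=?,low[2]=?,low[3]=?,low[4]=?,low[5]=?); scc=(scc[0]=0,scc[1]=?,scc[2]=?,scc[3]=?,scc[4]=?,scc[5]=?)
step 2: low=(low[0]=0,low[1]=1,low[2]=2,low[3]=3,low[4]=1,low[5]=?); scc=(scc[0]=0,scc[1]=?,scc[2]=?,scc[3]=?,scc[4]=?,scc[5]=?)
step 3: low=(low[0]=0,low[1]=1,low[2]=2,low[3]=1,low[4]=1,low[5]=?); scc=(scc[0]=0,scc[1]=?,scc[2]=?,scc[3]=?,scc[4]=?,scc[5]=?)
step 4: low=(low[0]=0,low[1]=1,low[2]=1,low[3]=1,low[4]=1,low[5]=?); scc=(scc[0]=0,scc[1]=?,scc[2]=?,scc[3]=?,scc[4]=?,scc[5]=?)
step 5: low=(low[0]=0,low[1]=1,low[2]=1,low[3]=1,low[4]=1,low[5]=5); scc=(scc[0]=0,scc[1]=?,scc[2]=?,scc[3]=?,scc[4]=?,scc[5]=1)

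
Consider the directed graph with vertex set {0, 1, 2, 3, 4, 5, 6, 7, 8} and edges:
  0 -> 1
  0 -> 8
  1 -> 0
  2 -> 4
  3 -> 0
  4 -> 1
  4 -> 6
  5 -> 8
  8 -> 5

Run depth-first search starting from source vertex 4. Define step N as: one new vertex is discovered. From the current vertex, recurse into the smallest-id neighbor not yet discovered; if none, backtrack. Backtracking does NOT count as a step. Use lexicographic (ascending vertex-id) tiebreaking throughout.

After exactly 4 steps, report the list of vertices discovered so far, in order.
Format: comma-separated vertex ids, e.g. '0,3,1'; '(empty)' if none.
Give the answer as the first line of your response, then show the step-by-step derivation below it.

4,1,0,8

step 1: discover 4; path=4; order=4
step 2: discover 1; path=4>1; order=4,1
step 3: discover 0; path=4>1>0; order=4,1,0
step 4: discover 8; path=4>1>0>8; order=4,1,0,8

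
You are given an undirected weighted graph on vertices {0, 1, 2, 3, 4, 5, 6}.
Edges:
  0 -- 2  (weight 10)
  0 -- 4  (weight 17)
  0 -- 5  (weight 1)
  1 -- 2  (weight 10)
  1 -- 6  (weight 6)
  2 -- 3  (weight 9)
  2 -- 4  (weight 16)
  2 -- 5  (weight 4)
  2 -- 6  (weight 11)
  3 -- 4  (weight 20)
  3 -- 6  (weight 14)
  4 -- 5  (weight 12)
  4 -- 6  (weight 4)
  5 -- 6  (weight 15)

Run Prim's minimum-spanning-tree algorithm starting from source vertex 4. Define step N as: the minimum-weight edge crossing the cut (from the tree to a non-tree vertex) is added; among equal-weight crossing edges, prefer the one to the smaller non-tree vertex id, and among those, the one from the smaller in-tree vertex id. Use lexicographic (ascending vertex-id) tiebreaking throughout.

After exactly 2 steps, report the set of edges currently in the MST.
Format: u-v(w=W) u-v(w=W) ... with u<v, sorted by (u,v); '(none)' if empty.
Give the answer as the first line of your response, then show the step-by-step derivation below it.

1-6(w=6) 4-6(w=4)

step 1: add edge 4-6 (w=4); MST = {4-6(w=4)}
step 2: add edge 1-6 (w=6); MST = {1-6(w=6) 4-6(w=4)}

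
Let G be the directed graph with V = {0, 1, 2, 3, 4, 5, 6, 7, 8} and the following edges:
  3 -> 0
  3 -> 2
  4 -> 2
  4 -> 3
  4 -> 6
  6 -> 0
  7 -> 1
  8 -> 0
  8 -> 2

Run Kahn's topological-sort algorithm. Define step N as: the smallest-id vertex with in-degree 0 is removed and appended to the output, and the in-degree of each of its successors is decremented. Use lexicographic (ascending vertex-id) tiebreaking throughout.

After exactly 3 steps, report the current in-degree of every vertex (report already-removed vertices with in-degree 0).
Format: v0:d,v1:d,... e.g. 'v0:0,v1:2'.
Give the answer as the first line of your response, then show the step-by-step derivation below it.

v0:2,v1:1,v2:1,v3:0,v4:0,v5:0,v6:0,v7:0,v8:0

step 1: output 4; order=[4]; indeg=(3,1,2,0,0,0,0,0,0)
step 2: output 3; order=[4,3]; indeg=(2,1,1,0,0,0,0,0,0)
step 3: output 5; order=[4,3,5]; indeg=(2,1,1,0,0,0,0,0,0)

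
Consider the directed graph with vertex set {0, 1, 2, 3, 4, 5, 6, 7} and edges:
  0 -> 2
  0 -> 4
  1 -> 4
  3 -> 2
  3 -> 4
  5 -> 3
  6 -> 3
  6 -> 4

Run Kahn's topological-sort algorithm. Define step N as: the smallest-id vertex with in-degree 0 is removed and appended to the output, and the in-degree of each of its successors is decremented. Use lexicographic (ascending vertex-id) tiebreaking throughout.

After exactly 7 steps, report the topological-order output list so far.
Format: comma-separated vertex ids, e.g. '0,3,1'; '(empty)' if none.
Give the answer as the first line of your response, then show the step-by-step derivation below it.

0,1,5,6,3,2,4

step 1: output 0; order=[0]; indeg=(0,0,1,2,3,0,0,0)
step 2: output 1; order=[0,1]; indeg=(0,0,1,2,2,0,0,0)
step 3: output 5; order=[0,1,5]; indeg=(0,0,1,1,2,0,0,0)
step 4: output 6; order=[0,1,5,6]; indeg=(0,0,1,0,1,0,0,0)
step 5: output 3; order=[0,1,5,6,3]; indeg=(0,0,0,0,0,0,0,0)
step 6: output 2; order=[0,1,5,6,3,2]; indeg=(0,0,0,0,0,0,0,0)
step 7: output 4; order=[0,1,5,6,3,2,4]; indeg=(0,0,0,0,0,0,0,0)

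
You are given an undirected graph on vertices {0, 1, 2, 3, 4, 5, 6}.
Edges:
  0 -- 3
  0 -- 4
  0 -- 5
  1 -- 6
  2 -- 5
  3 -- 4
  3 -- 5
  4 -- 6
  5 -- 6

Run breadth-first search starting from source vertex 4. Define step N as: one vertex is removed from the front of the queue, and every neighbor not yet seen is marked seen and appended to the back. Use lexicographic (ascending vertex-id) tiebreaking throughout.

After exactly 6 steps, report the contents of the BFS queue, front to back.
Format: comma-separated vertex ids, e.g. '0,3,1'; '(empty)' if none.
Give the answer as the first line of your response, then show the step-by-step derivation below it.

2

step 1: dequeue 4; queue=[0,3,6]; order=4
step 2: dequeue 0; queue=[3,6,5]; order=4,0
step 3: dequeue 3; queue=[6,5]; order=4,0,3
step 4: dequeue 6; queue=[5,1]; order=4,0,3,6
step 5: dequeue 5; queue=[1,2]; order=4,0,3,6,5
step 6: dequeue 1; queue=[2]; order=4,0,3,6,5,1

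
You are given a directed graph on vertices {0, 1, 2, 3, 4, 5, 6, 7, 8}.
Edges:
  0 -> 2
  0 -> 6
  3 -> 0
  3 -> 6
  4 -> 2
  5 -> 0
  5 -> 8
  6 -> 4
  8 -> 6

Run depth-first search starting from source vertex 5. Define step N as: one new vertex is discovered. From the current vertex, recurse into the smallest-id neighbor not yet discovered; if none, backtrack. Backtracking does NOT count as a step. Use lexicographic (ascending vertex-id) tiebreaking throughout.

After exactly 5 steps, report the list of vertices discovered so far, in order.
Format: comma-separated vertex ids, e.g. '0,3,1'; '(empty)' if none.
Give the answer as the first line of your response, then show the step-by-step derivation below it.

5,0,2,6,4

step 1: discover 5; path=5; order=5
step 2: discover 0; path=5>0; order=5,0
step 3: discover 2; path=5>0>2; order=5,0,2
step 4: discover 6; path=5>0>6; order=5,0,2,6
step 5: discover 4; path=5>0>6>4; order=5,0,2,6,4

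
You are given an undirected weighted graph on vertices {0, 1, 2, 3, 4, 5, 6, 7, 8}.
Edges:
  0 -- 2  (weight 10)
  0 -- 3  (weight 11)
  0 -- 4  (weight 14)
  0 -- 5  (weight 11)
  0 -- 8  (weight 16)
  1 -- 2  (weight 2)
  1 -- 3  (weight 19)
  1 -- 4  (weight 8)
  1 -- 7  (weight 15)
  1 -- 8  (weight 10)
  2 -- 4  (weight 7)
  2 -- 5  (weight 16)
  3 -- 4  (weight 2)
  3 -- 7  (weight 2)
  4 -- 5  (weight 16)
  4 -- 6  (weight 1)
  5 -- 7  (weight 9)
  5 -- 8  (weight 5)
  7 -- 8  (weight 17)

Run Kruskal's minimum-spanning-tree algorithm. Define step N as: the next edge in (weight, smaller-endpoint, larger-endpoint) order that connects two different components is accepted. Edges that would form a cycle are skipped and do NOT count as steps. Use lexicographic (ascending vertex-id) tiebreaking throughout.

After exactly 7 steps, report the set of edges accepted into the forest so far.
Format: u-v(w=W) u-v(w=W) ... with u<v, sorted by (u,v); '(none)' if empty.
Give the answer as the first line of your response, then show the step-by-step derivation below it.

1-2(w=2) 2-4(w=7) 3-4(w=2) 3-7(w=2) 4-6(w=1) 5-7(w=9) 5-8(w=5)

step 1: add edge 4-6 (w=1); MST = {4-6(w=1)}
step 2: add edge 1-2 (w=2); MST = {1-2(w=2) 4-6(w=1)}
step 3: add edge 3-4 (w=2); MST = {1-2(w=2) 3-4(w=2) 4-6(w=1)}
step 4: add edge 3-7 (w=2); MST = {1-2(w=2) 3-4(w=2) 3-7(w=2) 4-6(w=1)}
step 5: add edge 5-8 (w=5); MST = {1-2(w=2) 3-4(w=2) 3-7(w=2) 4-6(w=1) 5-8(w=5)}
step 6: add edge 2-4 (w=7); MST = {1-2(w=2) 2-4(w=7) 3-4(w=2) 3-7(w=2) 4-6(w=1) 5-8(w=5)}
step 7: add edge 5-7 (w=9); MST = {1-2(w=2) 2-4(w=7) 3-4(w=2) 3-7(w=2) 4-6(w=1) 5-7(w=9) 5-8(w=5)}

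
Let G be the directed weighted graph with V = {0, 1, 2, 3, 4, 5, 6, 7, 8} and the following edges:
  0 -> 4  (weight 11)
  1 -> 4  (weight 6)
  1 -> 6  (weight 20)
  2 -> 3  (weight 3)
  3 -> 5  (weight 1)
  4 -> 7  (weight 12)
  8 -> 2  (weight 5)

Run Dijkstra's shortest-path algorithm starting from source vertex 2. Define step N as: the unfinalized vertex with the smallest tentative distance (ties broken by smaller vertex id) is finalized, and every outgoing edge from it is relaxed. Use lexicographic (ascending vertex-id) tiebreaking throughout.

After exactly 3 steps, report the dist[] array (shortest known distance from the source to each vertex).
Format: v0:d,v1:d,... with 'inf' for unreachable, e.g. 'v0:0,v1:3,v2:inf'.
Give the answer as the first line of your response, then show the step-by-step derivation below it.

v0:inf,v1:inf,v2:0,v3:3,v4:inf,v5:4,v6:inf,v7:inf,v8:inf

step 1: dist = v0:inf,v1:inf,v2:0,v3:3,v4:inf,v5:inf,v6:inf,v7:inf,v8:inf
step 2: dist = v0:inf,v1:inf,v2:0,v3:3,v4:inf,v5:4,v6:inf,v7:inf,v8:inf
step 3: dist = v0:inf,v1:inf,v2:0,v3:3,v4:inf,v5:4,v6:inf,v7:inf,v8:inf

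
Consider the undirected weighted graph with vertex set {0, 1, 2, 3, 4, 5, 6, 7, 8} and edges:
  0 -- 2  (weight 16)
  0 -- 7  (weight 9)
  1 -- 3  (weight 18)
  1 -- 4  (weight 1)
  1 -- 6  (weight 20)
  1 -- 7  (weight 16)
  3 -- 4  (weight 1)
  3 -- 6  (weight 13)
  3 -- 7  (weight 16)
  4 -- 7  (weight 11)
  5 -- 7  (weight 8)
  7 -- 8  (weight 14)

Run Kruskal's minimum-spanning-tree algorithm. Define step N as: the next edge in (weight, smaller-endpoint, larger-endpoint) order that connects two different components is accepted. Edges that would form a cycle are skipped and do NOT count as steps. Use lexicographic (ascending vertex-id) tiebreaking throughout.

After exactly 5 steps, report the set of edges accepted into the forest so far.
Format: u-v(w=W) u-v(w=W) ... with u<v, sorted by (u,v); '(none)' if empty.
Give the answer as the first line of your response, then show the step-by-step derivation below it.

0-7(w=9) 1-4(w=1) 3-4(w=1) 4-7(w=11) 5-7(w=8)

step 1: add edge 1-4 (w=1); MST = {1-4(w=1)}
step 2: add edge 3-4 (w=1); MST = {1-4(w=1) 3-4(w=1)}
step 3: add edge 5-7 (w=8); MST = {1-4(w=1) 3-4(w=1) 5-7(w=8)}
step 4: add edge 0-7 (w=9); MST = {0-7(w=9) 1-4(w=1) 3-4(w=1) 5-7(w=8)}
step 5: add edge 4-7 (w=11); MST = {0-7(w=9) 1-4(w=1) 3-4(w=1) 4-7(w=11) 5-7(w=8)}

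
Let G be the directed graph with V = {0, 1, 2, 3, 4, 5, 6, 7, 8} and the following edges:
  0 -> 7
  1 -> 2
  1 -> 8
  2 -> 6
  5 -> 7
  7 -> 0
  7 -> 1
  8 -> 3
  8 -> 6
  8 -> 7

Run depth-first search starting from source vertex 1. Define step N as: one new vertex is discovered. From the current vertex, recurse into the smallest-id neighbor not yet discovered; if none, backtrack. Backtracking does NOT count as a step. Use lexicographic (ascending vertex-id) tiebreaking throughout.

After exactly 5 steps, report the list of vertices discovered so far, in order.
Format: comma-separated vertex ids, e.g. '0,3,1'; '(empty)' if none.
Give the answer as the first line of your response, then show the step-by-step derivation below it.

1,2,6,8,3

step 1: discover 1; path=1; order=1
step 2: discover 2; path=1>2; order=1,2
step 3: discover 6; path=1>2>6; order=1,2,6
step 4: discover 8; path=1>8; order=1,2,6,8
step 5: discover 3; path=1>8>3; order=1,2,6,8,3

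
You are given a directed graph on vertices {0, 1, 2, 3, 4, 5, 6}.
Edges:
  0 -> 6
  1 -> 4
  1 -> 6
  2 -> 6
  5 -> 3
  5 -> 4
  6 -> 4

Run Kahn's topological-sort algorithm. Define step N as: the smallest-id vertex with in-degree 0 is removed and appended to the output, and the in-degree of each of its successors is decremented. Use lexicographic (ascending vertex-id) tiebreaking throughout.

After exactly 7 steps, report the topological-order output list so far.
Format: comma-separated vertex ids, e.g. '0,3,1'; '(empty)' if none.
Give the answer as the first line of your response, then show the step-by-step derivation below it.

0,1,2,5,3,6,4

step 1: output 0; order=[0]; indeg=(0,0,0,1,3,0,2)
step 2: output 1; order=[0,1]; indeg=(0,0,0,1,2,0,1)
step 3: output 2; order=[0,1,2]; indeg=(0,0,0,1,2,0,0)
step 4: output 5; order=[0,1,2,5]; indeg=(0,0,0,0,1,0,0)
step 5: output 3; order=[0,1,2,5,3]; indeg=(0,0,0,0,1,0,0)
step 6: output 6; order=[0,1,2,5,3,6]; indeg=(0,0,0,0,0,0,0)
step 7: output 4; order=[0,1,2,5,3,6,4]; indeg=(0,0,0,0,0,0,0)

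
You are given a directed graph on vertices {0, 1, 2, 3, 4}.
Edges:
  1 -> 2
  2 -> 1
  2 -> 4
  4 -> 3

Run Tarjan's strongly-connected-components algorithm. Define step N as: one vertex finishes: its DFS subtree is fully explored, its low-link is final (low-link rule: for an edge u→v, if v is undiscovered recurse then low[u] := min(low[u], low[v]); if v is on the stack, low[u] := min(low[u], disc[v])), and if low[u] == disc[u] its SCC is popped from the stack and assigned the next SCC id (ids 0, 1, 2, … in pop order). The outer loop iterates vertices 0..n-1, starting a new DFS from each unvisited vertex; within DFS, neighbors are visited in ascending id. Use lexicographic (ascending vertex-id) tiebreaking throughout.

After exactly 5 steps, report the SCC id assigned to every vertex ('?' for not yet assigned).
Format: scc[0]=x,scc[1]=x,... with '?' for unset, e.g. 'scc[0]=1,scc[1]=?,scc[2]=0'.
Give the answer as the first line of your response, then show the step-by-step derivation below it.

scc[0]=0,scc[1]=3,scc[2]=3,scc[3]=1,scc[4]=2

step 1: low=(low[0]=0,low[1]=?,low[2]=?,low[3]=?,low[4]=?); scc=(scc[0]=0,scc[1]=?,scc[2]=?,scc[3]=?,scc[4]=?)
step 2: low=(low[0]=0,low[1]=1,low[2]=1,low[3]=4,low[4]=3); scc=(scc[0]=0,scc[1]=?,scc[2]=?,scc[3]=1,scc[4]=?)
step 3: low=(low[0]=0,low[1]=1,low[2]=1,low[3]=4,low[4]=3); scc=(scc[0]=0,scc[1]=?,scc[2]=?,scc[3]=1,scc[4]=2)
step 4: low=(low[0]=0,low[1]=1,low[2]=1,low[3]=4,low[4]=3); scc=(scc[0]=0,scc[1]=?,scc[2]=?,scc[3]=1,scc[4]=2)
step 5: low=(low[0]=0,low[1]=1,low[2]=1,low[3]=4,low[4]=3); scc=(scc[0]=0,scc[1]=3,scc[2]=3,scc[3]=1,scc[4]=2)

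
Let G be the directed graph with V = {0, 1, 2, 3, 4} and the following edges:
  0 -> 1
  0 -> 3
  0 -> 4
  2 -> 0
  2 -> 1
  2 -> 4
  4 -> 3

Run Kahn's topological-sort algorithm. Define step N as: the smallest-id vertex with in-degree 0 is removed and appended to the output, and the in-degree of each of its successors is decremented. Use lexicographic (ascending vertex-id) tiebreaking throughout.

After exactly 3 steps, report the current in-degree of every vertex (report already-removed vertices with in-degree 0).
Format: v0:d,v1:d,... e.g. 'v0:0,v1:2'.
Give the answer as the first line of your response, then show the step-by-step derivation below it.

v0:0,v1:0,v2:0,v3:1,v4:0

step 1: output 2; order=[2]; indeg=(0,1,0,2,1)
step 2: output 0; order=[2,0]; indeg=(0,0,0,1,0)
step 3: output 1; order=[2,0,1]; indeg=(0,0,0,1,0)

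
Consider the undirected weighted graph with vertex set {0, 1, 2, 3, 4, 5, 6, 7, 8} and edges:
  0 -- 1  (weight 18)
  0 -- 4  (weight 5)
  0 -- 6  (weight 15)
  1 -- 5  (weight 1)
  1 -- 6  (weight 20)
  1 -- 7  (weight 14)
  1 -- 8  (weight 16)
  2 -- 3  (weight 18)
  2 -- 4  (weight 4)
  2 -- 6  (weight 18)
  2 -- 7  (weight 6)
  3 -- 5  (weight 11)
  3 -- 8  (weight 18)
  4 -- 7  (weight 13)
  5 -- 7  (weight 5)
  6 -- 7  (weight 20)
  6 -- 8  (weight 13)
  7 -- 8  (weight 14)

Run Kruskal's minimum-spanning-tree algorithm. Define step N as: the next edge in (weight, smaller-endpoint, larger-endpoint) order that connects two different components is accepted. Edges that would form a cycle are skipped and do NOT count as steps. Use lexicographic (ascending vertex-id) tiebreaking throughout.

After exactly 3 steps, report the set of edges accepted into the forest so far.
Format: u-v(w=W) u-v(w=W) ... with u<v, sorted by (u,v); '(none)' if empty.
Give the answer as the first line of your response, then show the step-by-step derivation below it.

0-4(w=5) 1-5(w=1) 2-4(w=4)

step 1: add edge 1-5 (w=1); MST = {1-5(w=1)}
step 2: add edge 2-4 (w=4); MST = {1-5(w=1) 2-4(w=4)}
step 3: add edge 0-4 (w=5); MST = {0-4(w=5) 1-5(w=1) 2-4(w=4)}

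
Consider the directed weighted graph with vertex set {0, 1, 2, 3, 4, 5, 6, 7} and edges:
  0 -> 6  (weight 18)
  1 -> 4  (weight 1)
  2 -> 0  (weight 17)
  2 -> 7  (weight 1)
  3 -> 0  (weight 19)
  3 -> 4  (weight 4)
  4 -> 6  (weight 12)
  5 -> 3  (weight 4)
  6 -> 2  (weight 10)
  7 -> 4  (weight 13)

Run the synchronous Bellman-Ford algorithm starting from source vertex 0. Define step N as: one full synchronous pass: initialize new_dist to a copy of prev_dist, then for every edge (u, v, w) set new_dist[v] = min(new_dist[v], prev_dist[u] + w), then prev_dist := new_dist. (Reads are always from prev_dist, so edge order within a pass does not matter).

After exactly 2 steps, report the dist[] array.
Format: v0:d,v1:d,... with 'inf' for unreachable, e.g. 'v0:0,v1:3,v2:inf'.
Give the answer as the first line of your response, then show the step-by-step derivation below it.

v0:0,v1:inf,v2:28,v3:inf,v4:inf,v5:inf,v6:18,v7:inf

step 1: dist = v0:0,v1:inf,v2:inf,v3:inf,v4:inf,v5:inf,v6:18,v7:inf
step 2: dist = v0:0,v1:inf,v2:28,v3:inf,v4:inf,v5:inf,v6:18,v7:inf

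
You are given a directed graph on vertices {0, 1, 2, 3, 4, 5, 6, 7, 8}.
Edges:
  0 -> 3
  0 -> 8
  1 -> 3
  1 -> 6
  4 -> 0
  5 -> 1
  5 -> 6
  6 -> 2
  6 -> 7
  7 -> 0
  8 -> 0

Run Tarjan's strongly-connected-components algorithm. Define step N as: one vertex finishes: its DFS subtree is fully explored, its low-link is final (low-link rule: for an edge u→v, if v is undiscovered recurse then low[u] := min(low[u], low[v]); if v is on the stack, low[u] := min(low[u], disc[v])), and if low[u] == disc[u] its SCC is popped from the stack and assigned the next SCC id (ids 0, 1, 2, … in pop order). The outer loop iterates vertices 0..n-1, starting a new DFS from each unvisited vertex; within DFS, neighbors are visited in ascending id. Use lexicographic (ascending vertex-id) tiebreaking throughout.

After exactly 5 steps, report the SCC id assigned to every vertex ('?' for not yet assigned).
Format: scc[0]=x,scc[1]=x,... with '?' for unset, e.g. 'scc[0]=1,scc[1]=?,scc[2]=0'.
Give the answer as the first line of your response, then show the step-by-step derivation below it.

scc[0]=1,scc[1]=?,scc[2]=2,scc[3]=0,scc[4]=?,scc[5]=?,scc[6]=?,scc[7]=3,scc[8]=1

step 1: low=(low[0]=0,low[1]=?,low[2]=?,low[3]=1,low[4]=?,low[5]=?,low[6]=?,low[7]=?,low[8]=?); scc=(scc[0]=?,scc[1]=?,scc[2]=?,scc[3]=0,scc[4]=?,scc[5]=?,scc[6]=?,scc[7]=?,scc[8]=?)
step 2: low=(low[0]=0,low[1]=?,low[2]=?,low[3]=1,low[4]=?,low[5]=?,low[6]=?,low[7]=?,low[8]=0); scc=(scc[0]=?,scc[1]=?,scc[2]=?,scc[3]=0,scc[4]=?,scc[5]=?,scc[6]=?,scc[7]=?,scc[8]=?)
step 3: low=(low[0]=0,low[1]=?,low[2]=?,low[3]=1,low[4]=?,low[5]=?,low[6]=?,low[7]=?,low[8]=0); scc=(scc[0]=1,scc[1]=?,scc[2]=?,scc[3]=0,scc[4]=?,scc[5]=?,scc[6]=?,scc[7]=?,scc[8]=1)
step 4: low=(low[0]=0,low[1]=3,low[2]=5,low[3]=1,low[4]=?,low[5]=?,low[6]=4,low[7]=?,low[8]=0); scc=(scc[0]=1,scc[1]=?,scc[2]=2,scc[3]=0,scc[4]=?,scc[5]=?,scc[6]=?,scc[7]=?,scc[8]=1)
step 5: low=(low[0]=0,low[1]=3,low[2]=5,low[3]=1,low[4]=?,low[5]=?,low[6]=4,low[7]=6,low[8]=0); scc=(scc[0]=1,scc[1]=?,scc[2]=2,scc[3]=0,scc[4]=?,scc[5]=?,scc[6]=?,scc[7]=3,scc[8]=1)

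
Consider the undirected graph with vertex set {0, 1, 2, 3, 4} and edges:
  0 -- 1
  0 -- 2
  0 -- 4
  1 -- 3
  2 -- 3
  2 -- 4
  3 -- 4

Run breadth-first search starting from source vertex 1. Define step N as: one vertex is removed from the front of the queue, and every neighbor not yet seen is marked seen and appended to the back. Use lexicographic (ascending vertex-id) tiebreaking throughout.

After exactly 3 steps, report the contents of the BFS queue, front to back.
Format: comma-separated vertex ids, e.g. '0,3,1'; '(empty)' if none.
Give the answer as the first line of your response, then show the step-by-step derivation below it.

2,4

step 1: dequeue 1; queue=[0,3]; order=1
step 2: dequeue 0; queue=[3,2,4]; order=1,0
step 3: dequeue 3; queue=[2,4]; order=1,0,3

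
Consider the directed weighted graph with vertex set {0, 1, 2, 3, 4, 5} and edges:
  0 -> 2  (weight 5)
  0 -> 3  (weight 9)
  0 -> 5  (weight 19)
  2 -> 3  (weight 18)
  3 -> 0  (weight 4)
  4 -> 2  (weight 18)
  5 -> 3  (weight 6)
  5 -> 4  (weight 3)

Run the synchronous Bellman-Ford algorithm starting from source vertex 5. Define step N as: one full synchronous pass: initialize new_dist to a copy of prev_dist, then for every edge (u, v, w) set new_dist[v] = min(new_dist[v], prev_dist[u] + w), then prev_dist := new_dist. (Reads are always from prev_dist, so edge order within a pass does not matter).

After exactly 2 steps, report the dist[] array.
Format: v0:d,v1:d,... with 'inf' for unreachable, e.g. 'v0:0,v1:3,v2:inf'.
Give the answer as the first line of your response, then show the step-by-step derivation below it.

v0:10,v1:inf,v2:21,v3:6,v4:3,v5:0

step 1: dist = v0:inf,v1:inf,v2:inf,v3:6,v4:3,v5:0
step 2: dist = v0:10,v1:inf,v2:21,v3:6,v4:3,v5:0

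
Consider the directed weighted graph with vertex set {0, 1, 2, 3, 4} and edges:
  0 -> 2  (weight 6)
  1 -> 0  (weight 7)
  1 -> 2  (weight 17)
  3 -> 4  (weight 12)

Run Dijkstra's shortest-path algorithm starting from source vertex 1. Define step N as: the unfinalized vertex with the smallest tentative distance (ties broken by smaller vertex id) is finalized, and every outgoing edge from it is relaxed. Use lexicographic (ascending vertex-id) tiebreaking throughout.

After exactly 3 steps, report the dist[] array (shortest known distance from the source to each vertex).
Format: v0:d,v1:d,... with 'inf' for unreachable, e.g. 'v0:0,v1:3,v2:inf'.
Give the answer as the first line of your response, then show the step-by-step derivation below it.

v0:7,v1:0,v2:13,v3:inf,v4:inf

step 1: dist = v0:7,v1:0,v2:17,v3:inf,v4:inf
step 2: dist = v0:7,v1:0,v2:13,v3:inf,v4:inf
step 3: dist = v0:7,v1:0,v2:13,v3:inf,v4:inf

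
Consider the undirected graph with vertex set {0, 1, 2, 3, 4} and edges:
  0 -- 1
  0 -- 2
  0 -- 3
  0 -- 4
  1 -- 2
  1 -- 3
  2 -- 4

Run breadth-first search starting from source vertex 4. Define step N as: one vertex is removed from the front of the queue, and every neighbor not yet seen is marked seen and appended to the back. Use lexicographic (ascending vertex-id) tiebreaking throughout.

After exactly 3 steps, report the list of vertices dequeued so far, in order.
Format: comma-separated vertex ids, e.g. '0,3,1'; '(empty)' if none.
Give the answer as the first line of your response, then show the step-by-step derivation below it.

4,0,2

step 1: dequeue 4; queue=[0,2]; order=4
step 2: dequeue 0; queue=[2,1,3]; order=4,0
step 3: dequeue 2; queue=[1,3]; order=4,0,2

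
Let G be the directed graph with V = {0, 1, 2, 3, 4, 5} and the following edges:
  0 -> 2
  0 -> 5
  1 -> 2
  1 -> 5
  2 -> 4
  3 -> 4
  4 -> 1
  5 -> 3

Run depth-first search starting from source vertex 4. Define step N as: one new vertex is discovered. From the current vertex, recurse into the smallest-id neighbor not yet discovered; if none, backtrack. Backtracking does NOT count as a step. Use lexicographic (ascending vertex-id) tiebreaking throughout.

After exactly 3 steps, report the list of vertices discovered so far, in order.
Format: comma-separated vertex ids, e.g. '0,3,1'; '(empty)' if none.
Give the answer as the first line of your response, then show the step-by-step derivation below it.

4,1,2

step 1: discover 4; path=4; order=4
step 2: discover 1; path=4>1; order=4,1
step 3: discover 2; path=4>1>2; order=4,1,2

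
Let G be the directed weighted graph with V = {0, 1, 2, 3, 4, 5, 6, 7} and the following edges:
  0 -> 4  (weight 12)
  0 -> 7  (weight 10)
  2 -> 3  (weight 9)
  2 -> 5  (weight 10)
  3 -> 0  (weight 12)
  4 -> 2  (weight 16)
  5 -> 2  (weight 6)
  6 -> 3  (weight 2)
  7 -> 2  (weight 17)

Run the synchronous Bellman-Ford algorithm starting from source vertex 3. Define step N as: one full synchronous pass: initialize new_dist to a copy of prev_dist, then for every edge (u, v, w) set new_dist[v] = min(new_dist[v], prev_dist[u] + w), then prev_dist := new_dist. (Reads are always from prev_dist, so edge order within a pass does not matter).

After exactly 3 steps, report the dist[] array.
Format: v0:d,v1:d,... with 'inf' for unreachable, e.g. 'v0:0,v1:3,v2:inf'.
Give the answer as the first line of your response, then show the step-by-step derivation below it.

v0:12,v1:inf,v2:39,v3:0,v4:24,v5:inf,v6:inf,v7:22

step 1: dist = v0:12,v1:inf,v2:inf,v3:0,v4:inf,v5:inf,v6:inf,v7:inf
step 2: dist = v0:12,v1:inf,v2:inf,v3:0,v4:24,v5:inf,v6:inf,v7:22
step 3: dist = v0:12,v1:inf,v2:39,v3:0,v4:24,v5:inf,v6:inf,v7:22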